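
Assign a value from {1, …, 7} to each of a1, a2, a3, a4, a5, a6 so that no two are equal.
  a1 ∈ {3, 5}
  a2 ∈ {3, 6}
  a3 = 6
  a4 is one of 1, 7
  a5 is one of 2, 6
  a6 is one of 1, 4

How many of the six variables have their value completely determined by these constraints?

4

a3 must be 6 (only option left). Remove 6 from a2, a5.
a5's domain is down to {2}, so a5 = 2.
That leaves a2 = 3. Remove 3 from a1.
a1 has just one choice, so a1 = 5.
Determined: a1=5, a2=3, a3=6, a5=2. The other variables each still have more than one consistent value. That makes 4.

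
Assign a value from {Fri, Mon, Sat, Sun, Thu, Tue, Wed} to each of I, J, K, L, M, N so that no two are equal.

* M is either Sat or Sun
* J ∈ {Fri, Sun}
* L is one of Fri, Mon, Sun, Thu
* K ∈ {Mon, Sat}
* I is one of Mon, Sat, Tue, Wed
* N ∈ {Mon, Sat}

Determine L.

K and N share exactly the 2 values {Mon, Sat}; by pigeonhole those values go to them, so strike Mon, Sat from I, L, M.
M's domain is down to {Sun}, so M = Sun. Strike Sun from J, L.
J's domain is down to {Fri}, so J = Fri. So L can't be Fri.
So L = Thu.

Thu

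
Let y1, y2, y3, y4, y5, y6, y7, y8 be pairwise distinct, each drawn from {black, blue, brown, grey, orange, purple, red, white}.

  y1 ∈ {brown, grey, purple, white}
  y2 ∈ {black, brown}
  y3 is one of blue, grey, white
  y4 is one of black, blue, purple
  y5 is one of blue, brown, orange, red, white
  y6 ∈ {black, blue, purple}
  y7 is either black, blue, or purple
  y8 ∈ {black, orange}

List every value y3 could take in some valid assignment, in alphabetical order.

grey, white

The 8 variables together cover exactly {black, blue, brown, grey, orange, purple, red, white} — 8 values for 8 variables — and red appears only in y5's list, so y5 = red.
Among the 7 still-open variables, orange fits only y8 (and all 7 values in {black, blue, brown, grey, orange, purple, white} must be used), so y8 = orange.
y4, y6, y7 between them cover only {black, blue, purple} — a naked triple. Remove those values from y1, y2, y3.
y2 has just one choice, so y2 = brown. Remove brown from y1.
No further eliminations apply; y3 can still be any of grey, white.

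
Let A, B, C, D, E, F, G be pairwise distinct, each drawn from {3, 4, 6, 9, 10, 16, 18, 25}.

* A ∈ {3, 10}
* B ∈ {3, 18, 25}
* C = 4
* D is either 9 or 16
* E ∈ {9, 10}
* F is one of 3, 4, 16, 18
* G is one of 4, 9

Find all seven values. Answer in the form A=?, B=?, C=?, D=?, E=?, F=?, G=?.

A=3, B=25, C=4, D=16, E=10, F=18, G=9

C must be 4 (only option left). Remove 4 from F, G.
G must be 9 (only option left). So D, E can't be 9.
D has just one choice, so D = 16. Remove 16 from F.
E has just one choice, so E = 10. Strike 10 from A.
A must be 3 (only option left). So B, F can't be 3.
That leaves F = 18. Strike 18 from B.
B has just one choice, so B = 25.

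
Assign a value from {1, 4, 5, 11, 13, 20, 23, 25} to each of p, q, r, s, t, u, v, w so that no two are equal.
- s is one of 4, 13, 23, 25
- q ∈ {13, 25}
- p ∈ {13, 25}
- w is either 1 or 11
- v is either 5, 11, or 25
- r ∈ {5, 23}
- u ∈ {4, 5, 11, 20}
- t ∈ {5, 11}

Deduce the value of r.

23

The 8 variables draw from only 8 values {1, 4, 5, 11, 13, 20, 23, 25}, so each is used; only w can be 1, hence w = 1.
Among the 7 still-open variables, 20 fits only u (and all 7 values in {4, 5, 11, 13, 20, 23, 25} must be used), so u = 20.
The 6 still-open variables draw from only 6 values {4, 5, 11, 13, 23, 25}, so each is used; only s can be 4, hence s = 4.
The 5 still-open variables together cover exactly {5, 11, 13, 23, 25} — 5 values for 5 variables — and 23 appears only in r's list, so r = 23.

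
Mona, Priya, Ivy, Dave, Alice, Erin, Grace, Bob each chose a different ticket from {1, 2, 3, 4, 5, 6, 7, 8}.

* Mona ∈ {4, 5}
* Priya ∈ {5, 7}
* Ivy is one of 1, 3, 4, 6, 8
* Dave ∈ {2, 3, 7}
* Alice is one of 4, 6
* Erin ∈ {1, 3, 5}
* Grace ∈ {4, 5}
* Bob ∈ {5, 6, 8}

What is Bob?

The 8 variables draw from only 8 values {1, 2, 3, 4, 5, 6, 7, 8}, so each is used; only Dave can be 2, hence Dave = 2.
Among the 7 still-open variables, 7 fits only Priya (and all 7 values in {1, 3, 4, 5, 6, 7, 8} must be used), so Priya = 7.
Mona and Grace between them cover only {4, 5} — a naked pair. Remove those values from Ivy, Alice, Erin, Bob.
That leaves Alice = 6. Remove 6 from Ivy, Bob.
So Bob = 8.

8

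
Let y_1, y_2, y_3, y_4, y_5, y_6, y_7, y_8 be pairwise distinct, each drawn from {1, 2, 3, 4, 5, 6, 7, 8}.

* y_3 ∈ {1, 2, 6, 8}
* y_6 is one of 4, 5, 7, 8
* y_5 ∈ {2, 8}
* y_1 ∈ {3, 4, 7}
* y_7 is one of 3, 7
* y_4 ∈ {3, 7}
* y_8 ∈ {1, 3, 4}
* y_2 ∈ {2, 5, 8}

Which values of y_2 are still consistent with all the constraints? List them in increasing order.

Among the 8 variables, 6 fits only y_3 (and all 8 values in {1, 2, 3, 4, 5, 6, 7, 8} must be used), so y_3 = 6.
The 7 still-open variables together cover exactly {1, 2, 3, 4, 5, 7, 8} — 7 values for 7 variables — and 1 appears only in y_8's list, so y_8 = 1.
y_4 and y_7 between them cover only {3, 7} — a naked pair. Remove those values from y_1, y_6.
That leaves y_1 = 4. Remove 4 from y_6.
No further eliminations apply; y_2 can still be any of 2, 5, 8.

2, 5, 8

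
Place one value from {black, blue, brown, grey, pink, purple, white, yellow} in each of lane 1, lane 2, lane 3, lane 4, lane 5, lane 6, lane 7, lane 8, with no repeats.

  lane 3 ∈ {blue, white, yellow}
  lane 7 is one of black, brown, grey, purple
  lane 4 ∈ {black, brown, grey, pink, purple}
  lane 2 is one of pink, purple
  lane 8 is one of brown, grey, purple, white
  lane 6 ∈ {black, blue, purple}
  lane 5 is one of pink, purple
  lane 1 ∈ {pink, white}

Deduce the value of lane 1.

white

Among the 8 variables, yellow fits only lane 3 (and all 8 values in {black, blue, brown, grey, pink, purple, white, yellow} must be used), so lane 3 = yellow.
The 7 still-open variables together cover exactly {black, blue, brown, grey, pink, purple, white} — 7 values for 7 variables — and blue appears only in lane 6's list, so lane 6 = blue.
lane 2 and lane 5 share exactly the 2 values {pink, purple}; by pigeonhole those values go to them, so strike pink, purple from lane 1, lane 4, lane 7, lane 8.
So lane 1 = white.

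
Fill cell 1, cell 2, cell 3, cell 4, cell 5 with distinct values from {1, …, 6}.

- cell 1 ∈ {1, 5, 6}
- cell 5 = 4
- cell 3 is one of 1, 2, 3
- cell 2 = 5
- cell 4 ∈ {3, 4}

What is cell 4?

cell 2's domain is down to {5}, so cell 2 = 5. Remove 5 from cell 1.
cell 5's domain is down to {4}, so cell 5 = 4. Eliminate 4 elsewhere: cell 4.
So cell 4 = 3.

3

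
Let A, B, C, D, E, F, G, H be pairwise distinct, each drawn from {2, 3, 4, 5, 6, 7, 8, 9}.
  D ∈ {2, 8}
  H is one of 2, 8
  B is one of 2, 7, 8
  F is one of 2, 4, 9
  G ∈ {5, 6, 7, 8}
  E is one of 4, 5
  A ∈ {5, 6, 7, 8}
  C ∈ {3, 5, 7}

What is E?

4

The 8 variables together cover exactly {2, 3, 4, 5, 6, 7, 8, 9} — 8 values for 8 variables — and 3 appears only in C's list, so C = 3.
The 7 still-open variables draw from only 7 values {2, 4, 5, 6, 7, 8, 9}, so each is used; only F can be 9, hence F = 9.
The 6 still-open variables draw from only 6 values {2, 4, 5, 6, 7, 8}, so each is used; only E can be 4, hence E = 4.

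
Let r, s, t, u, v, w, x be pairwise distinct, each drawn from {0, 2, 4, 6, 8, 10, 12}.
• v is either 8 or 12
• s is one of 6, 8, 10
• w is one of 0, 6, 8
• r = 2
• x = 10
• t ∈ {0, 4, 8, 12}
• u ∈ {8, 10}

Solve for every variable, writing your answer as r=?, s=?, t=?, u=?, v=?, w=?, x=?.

r's domain is down to {2}, so r = 2.
x has just one choice, so x = 10. Strike 10 from s, u.
u's domain is down to {8}, so u = 8. Remove 8 from s, t, v, w.
v must be 12 (only option left). Strike 12 from t.
s's domain is down to {6}, so s = 6. Strike 6 from w.
w must be 0 (only option left). Strike 0 from t.
That leaves t = 4.

r=2, s=6, t=4, u=8, v=12, w=0, x=10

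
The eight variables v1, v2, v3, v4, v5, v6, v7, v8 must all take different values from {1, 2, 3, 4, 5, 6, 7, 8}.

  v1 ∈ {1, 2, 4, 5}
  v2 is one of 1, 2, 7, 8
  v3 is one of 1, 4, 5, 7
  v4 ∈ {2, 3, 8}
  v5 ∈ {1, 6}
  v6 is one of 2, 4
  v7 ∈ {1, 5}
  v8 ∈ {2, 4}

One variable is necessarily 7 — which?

v3

The 8 variables together cover exactly {1, 2, 3, 4, 5, 6, 7, 8} — 8 values for 8 variables — and 3 appears only in v4's list, so v4 = 3.
Among the 7 still-open variables, 6 fits only v5 (and all 7 values in {1, 2, 4, 5, 6, 7, 8} must be used), so v5 = 6.
The 6 still-open variables draw from only 6 values {1, 2, 4, 5, 7, 8}, so each is used; only v2 can be 8, hence v2 = 8.
The 5 still-open variables together cover exactly {1, 2, 4, 5, 7} — 5 values for 5 variables — and 7 appears only in v3's list, so v3 = 7.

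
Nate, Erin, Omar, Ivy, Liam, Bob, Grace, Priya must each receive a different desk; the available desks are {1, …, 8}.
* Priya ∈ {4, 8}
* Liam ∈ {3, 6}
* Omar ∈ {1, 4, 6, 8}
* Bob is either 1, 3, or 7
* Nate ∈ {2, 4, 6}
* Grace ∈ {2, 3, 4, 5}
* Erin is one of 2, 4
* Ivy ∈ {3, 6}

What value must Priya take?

8

The 8 variables together cover exactly {1, 2, 3, 4, 5, 6, 7, 8} — 8 values for 8 variables — and 5 appears only in Grace's list, so Grace = 5.
The 7 still-open variables draw from only 7 values {1, 2, 3, 4, 6, 7, 8}, so each is used; only Bob can be 7, hence Bob = 7.
Among the 6 still-open variables, 1 fits only Omar (and all 6 values in {1, 2, 3, 4, 6, 8} must be used), so Omar = 1.
Among the 5 still-open variables, 8 fits only Priya (and all 5 values in {2, 3, 4, 6, 8} must be used), so Priya = 8.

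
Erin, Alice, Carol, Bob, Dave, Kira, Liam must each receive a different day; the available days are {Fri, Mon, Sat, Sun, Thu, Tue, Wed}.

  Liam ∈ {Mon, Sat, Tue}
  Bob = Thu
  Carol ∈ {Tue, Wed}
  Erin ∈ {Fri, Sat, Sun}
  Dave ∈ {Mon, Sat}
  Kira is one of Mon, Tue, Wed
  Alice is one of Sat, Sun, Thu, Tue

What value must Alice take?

Sun

Bob must be Thu (only option left). So Alice can't be Thu.
The 6 still-open variables draw from only 6 values {Fri, Mon, Sat, Sun, Tue, Wed}, so each is used; only Erin can be Fri, hence Erin = Fri.
The 5 still-open variables together cover exactly {Mon, Sat, Sun, Tue, Wed} — 5 values for 5 variables — and Sun appears only in Alice's list, so Alice = Sun.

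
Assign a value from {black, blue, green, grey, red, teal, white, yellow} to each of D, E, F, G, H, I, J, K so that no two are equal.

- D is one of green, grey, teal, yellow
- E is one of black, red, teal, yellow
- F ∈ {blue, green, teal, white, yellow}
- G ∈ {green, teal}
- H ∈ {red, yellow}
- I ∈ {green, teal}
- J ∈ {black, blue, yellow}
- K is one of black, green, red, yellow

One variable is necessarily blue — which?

The 8 variables draw from only 8 values {black, blue, green, grey, red, teal, white, yellow}, so each is used; only D can be grey, hence D = grey.
The 7 still-open variables together cover exactly {black, blue, green, red, teal, white, yellow} — 7 values for 7 variables — and white appears only in F's list, so F = white.
The 6 still-open variables draw from only 6 values {black, blue, green, red, teal, yellow}, so each is used; only J can be blue, hence J = blue.

J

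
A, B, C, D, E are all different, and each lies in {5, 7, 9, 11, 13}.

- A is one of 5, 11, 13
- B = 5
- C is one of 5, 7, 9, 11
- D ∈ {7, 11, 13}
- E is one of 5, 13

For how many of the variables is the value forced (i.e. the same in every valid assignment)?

5

B must be 5 (only option left). Eliminate 5 elsewhere: A, C, E.
E's domain is down to {13}, so E = 13. Eliminate 13 elsewhere: A, D.
A must be 11 (only option left). So C, D can't be 11.
D must be 7 (only option left). Eliminate 7 elsewhere: C.
C must be 9 (only option left).
Every variable is fixed: A=11, B=5, C=9, D=7, E=13. That makes 5.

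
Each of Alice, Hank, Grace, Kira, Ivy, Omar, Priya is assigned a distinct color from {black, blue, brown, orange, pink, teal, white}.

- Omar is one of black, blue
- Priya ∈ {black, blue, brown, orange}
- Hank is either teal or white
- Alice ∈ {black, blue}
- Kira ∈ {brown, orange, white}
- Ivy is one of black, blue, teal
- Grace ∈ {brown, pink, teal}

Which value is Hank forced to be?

The 7 variables together cover exactly {black, blue, brown, orange, pink, teal, white} — 7 values for 7 variables — and pink appears only in Grace's list, so Grace = pink.
The 2 variables Alice and Omar are confined to {black, blue}, which locks those values in; drop them from Ivy, Priya.
Ivy's domain is down to {teal}, so Ivy = teal. Remove teal from Hank.
So Hank = white.

white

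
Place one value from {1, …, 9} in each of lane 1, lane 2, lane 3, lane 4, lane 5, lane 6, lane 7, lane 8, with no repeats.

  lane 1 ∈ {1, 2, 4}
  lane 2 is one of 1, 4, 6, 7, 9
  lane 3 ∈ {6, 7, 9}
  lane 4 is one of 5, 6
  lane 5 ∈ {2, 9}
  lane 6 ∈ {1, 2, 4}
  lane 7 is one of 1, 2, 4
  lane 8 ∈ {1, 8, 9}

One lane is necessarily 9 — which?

The 8 variables draw from only 8 values {1, 2, 4, 5, 6, 7, 8, 9}, so each is used; only lane 4 can be 5, hence lane 4 = 5.
Among the 7 still-open variables, 8 fits only lane 8 (and all 7 values in {1, 2, 4, 6, 7, 8, 9} must be used), so lane 8 = 8.
The 3 variables lane 1, lane 6, lane 7 are confined to {1, 2, 4}, which locks those values in; drop them from lane 2, lane 5.
So 9 goes to lane 5.

lane 5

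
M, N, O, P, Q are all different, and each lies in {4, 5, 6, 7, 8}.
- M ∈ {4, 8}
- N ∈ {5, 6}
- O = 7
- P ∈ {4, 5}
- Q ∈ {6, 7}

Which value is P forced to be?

4

O must be 7 (only option left). Strike 7 from Q.
Q must be 6 (only option left). Eliminate 6 elsewhere: N.
That leaves N = 5. Strike 5 from P.
So P = 4.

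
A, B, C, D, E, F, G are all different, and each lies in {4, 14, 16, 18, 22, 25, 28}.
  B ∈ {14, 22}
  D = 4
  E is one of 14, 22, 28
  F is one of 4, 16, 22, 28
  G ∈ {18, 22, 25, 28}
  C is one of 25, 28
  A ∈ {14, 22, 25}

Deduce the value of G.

18

D must be 4 (only option left). Remove 4 from F.
The 6 still-open variables draw from only 6 values {14, 16, 18, 22, 25, 28}, so each is used; only F can be 16, hence F = 16.
Among the 5 still-open variables, 18 fits only G (and all 5 values in {14, 18, 22, 25, 28} must be used), so G = 18.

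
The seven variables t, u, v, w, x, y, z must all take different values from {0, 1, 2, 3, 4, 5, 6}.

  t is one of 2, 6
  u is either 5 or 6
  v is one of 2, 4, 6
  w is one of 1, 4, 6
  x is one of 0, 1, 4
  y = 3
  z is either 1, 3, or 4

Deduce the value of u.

5

y has just one choice, so y = 3. Remove 3 from z.
Among the 6 still-open variables, 0 fits only x (and all 6 values in {0, 1, 2, 4, 5, 6} must be used), so x = 0.
The 5 still-open variables draw from only 5 values {1, 2, 4, 5, 6}, so each is used; only u can be 5, hence u = 5.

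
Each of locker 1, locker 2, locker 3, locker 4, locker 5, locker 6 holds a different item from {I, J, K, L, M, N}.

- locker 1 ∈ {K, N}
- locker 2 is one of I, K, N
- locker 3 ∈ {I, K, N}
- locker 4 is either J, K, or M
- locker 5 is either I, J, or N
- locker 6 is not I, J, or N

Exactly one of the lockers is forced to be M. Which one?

locker 4

The 6 variables together cover exactly {I, J, K, L, M, N} — 6 values for 6 variables — and L appears only in locker 6's list, so locker 6 = L.
The 5 still-open variables draw from only 5 values {I, J, K, M, N}, so each is used; only locker 4 can be M, hence locker 4 = M.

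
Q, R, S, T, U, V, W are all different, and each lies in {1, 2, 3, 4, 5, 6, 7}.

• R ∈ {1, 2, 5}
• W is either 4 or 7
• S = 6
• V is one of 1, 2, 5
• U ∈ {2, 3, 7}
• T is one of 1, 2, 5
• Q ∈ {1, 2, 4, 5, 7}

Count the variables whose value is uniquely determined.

2

S must be 6 (only option left).
The 6 still-open variables draw from only 6 values {1, 2, 3, 4, 5, 7}, so each is used; only U can be 3, hence U = 3.
The 3 variables R, T, V are confined to {1, 2, 5}, which locks those values in; drop them from Q.
Determined: S=6, U=3. The other variables each still have more than one consistent value. That makes 2.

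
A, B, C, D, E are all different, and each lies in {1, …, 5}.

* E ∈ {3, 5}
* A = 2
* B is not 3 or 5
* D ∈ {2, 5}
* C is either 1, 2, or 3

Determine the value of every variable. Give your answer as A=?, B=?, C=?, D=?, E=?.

A must be 2 (only option left). Strike 2 from B, C, D.
D must be 5 (only option left). So E can't be 5.
E must be 3 (only option left). So C can't be 3.
That leaves C = 1. Eliminate 1 elsewhere: B.
B's domain is down to {4}, so B = 4.

A=2, B=4, C=1, D=5, E=3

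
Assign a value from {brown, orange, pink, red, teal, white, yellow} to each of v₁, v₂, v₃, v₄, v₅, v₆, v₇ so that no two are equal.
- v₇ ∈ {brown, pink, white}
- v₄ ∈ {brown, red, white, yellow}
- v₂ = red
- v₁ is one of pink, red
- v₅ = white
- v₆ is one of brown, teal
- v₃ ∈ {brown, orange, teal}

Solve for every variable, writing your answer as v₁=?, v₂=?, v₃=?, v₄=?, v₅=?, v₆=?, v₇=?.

v₁=pink, v₂=red, v₃=orange, v₄=yellow, v₅=white, v₆=teal, v₇=brown

v₂ must be red (only option left). Eliminate red elsewhere: v₁, v₄.
v₅ must be white (only option left). So v₄, v₇ can't be white.
v₁ has just one choice, so v₁ = pink. Strike pink from v₇.
v₇'s domain is down to {brown}, so v₇ = brown. Eliminate brown elsewhere: v₃, v₄, v₆.
v₄'s domain is down to {yellow}, so v₄ = yellow.
v₆ must be teal (only option left). So v₃ can't be teal.
v₃ must be orange (only option left).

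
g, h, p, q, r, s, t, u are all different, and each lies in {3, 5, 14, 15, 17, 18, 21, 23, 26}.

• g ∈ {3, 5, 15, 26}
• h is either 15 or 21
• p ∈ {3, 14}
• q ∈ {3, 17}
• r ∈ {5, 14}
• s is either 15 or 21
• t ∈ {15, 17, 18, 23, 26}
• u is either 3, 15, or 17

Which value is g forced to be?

h and s between them cover only {15, 21} — a naked pair. Remove those values from g, t, u.
The 2 variables q and u are confined to {3, 17}, which locks those values in; drop them from g, p, t.
p must be 14 (only option left). Remove 14 from r.
r has just one choice, so r = 5. Remove 5 from g.
So g = 26.

26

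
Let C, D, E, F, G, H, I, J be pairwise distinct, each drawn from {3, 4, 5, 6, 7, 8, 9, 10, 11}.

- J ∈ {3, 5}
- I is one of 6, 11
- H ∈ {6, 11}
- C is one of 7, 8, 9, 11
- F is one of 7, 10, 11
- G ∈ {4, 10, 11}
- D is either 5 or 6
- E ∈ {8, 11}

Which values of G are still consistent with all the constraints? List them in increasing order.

4, 10

H and I between them cover only {6, 11} — a naked pair. Remove those values from C, D, E, F, G.
D has just one choice, so D = 5. Remove 5 from J.
E's domain is down to {8}, so E = 8. Eliminate 8 elsewhere: C.
J has just one choice, so J = 3.
No further eliminations apply; G can still be any of 4, 10.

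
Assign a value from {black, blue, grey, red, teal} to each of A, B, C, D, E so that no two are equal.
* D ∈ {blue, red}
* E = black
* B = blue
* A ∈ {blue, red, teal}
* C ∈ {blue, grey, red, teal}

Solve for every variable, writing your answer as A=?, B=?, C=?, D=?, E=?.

A=teal, B=blue, C=grey, D=red, E=black

B's domain is down to {blue}, so B = blue. Eliminate blue elsewhere: A, C, D.
D has just one choice, so D = red. So A, C can't be red.
E must be black (only option left).
That leaves A = teal. So C can't be teal.
That leaves C = grey.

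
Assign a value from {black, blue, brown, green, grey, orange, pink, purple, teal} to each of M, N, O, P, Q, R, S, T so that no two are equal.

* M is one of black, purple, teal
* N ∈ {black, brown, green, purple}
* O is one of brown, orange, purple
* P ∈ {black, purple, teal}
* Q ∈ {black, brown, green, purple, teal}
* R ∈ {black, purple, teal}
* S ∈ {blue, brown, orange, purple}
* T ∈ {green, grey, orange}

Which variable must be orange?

O

The 8 variables draw from only 8 values {black, blue, brown, green, grey, orange, purple, teal}, so each is used; only S can be blue, hence S = blue.
The 7 still-open variables draw from only 7 values {black, brown, green, grey, orange, purple, teal}, so each is used; only T can be grey, hence T = grey.
The 6 still-open variables together cover exactly {black, brown, green, orange, purple, teal} — 6 values for 6 variables — and orange appears only in O's list, so O = orange.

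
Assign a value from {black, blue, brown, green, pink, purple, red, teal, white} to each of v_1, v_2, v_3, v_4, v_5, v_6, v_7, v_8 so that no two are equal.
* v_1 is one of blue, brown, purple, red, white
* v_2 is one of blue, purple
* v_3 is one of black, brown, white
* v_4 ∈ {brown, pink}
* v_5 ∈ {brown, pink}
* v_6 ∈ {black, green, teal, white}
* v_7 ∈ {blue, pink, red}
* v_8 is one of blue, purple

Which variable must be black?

v_2 and v_8 between them cover only {blue, purple} — a naked pair. Remove those values from v_1, v_7.
v_4 and v_5 between them cover only {brown, pink} — a naked pair. Remove those values from v_1, v_3, v_7.
v_7 must be red (only option left). So v_1 can't be red.
v_1 has just one choice, so v_1 = white. Strike white from v_3, v_6.
So black goes to v_3.

v_3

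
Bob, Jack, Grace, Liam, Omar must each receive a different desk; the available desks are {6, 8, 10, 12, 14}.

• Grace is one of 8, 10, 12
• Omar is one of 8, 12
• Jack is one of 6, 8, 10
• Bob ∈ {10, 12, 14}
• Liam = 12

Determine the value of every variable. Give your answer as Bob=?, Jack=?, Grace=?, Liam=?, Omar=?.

Bob=14, Jack=6, Grace=10, Liam=12, Omar=8

Liam must be 12 (only option left). Eliminate 12 elsewhere: Bob, Grace, Omar.
Omar's domain is down to {8}, so Omar = 8. So Jack, Grace can't be 8.
That leaves Grace = 10. So Bob, Jack can't be 10.
That leaves Bob = 14.
Jack's domain is down to {6}, so Jack = 6.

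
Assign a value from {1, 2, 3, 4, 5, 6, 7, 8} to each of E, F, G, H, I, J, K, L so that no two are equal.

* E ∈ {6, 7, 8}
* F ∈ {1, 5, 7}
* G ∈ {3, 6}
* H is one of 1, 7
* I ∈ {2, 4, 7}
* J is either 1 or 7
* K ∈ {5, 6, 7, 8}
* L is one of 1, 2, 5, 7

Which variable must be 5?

The 8 variables together cover exactly {1, 2, 3, 4, 5, 6, 7, 8} — 8 values for 8 variables — and 3 appears only in G's list, so G = 3.
Among the 7 still-open variables, 4 fits only I (and all 7 values in {1, 2, 4, 5, 6, 7, 8} must be used), so I = 4.
Among the 6 still-open variables, 2 fits only L (and all 6 values in {1, 2, 5, 6, 7, 8} must be used), so L = 2.
H and J share exactly the 2 values {1, 7}; by pigeonhole those values go to them, so strike 1, 7 from E, F, K.
So 5 goes to F.

F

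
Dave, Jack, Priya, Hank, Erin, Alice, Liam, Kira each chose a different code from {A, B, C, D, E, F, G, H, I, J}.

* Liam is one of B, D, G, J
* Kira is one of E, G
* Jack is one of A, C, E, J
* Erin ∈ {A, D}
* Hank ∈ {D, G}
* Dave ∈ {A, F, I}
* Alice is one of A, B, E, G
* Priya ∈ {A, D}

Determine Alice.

The 2 variables Priya and Erin are confined to {A, D}, which locks those values in; drop them from Dave, Jack, Hank, Alice, Liam.
Hank must be G (only option left). Remove G from Alice, Liam, Kira.
That leaves Kira = E. Eliminate E elsewhere: Jack, Alice.
So Alice = B.

B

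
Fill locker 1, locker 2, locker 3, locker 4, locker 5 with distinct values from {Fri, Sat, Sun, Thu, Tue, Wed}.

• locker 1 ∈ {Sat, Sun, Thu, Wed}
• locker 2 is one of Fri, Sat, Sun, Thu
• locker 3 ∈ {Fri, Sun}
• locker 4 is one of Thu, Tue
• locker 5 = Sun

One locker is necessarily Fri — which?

locker 3

locker 5 must be Sun (only option left). Strike Sun from locker 1, locker 2, locker 3.
So Fri goes to locker 3.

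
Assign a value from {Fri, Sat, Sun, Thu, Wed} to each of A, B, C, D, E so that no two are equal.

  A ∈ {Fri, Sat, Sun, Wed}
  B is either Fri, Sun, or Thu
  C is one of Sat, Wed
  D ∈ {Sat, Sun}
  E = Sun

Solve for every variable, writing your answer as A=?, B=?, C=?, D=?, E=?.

E's domain is down to {Sun}, so E = Sun. Eliminate Sun elsewhere: A, B, D.
That leaves D = Sat. Strike Sat from A, C.
C's domain is down to {Wed}, so C = Wed. So A can't be Wed.
A has just one choice, so A = Fri. So B can't be Fri.
B has just one choice, so B = Thu.

A=Fri, B=Thu, C=Wed, D=Sat, E=Sun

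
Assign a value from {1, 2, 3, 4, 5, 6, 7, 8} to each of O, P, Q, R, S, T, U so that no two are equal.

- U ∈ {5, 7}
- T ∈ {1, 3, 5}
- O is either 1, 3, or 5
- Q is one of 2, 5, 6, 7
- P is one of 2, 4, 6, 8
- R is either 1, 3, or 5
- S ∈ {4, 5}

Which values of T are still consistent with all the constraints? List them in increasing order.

1, 3, 5

O, R, T share exactly the 3 values {1, 3, 5}; by pigeonhole those values go to them, so strike 1, 3, 5 from Q, S, U.
S has just one choice, so S = 4. Eliminate 4 elsewhere: P.
U's domain is down to {7}, so U = 7. Strike 7 from Q.
No further eliminations apply; T can still be any of 1, 3, 5.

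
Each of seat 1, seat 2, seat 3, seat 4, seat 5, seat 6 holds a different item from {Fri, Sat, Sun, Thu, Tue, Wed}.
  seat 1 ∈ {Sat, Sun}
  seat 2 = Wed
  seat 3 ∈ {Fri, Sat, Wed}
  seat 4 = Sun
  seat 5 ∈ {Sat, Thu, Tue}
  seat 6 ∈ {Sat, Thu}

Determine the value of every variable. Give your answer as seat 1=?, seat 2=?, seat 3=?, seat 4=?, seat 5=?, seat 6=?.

seat 1=Sat, seat 2=Wed, seat 3=Fri, seat 4=Sun, seat 5=Tue, seat 6=Thu

seat 2 has just one choice, so seat 2 = Wed. Strike Wed from seat 3.
seat 4 must be Sun (only option left). Remove Sun from seat 1.
seat 1 must be Sat (only option left). Eliminate Sat elsewhere: seat 3, seat 5, seat 6.
seat 3's domain is down to {Fri}, so seat 3 = Fri.
seat 6 has just one choice, so seat 6 = Thu. So seat 5 can't be Thu.
seat 5's domain is down to {Tue}, so seat 5 = Tue.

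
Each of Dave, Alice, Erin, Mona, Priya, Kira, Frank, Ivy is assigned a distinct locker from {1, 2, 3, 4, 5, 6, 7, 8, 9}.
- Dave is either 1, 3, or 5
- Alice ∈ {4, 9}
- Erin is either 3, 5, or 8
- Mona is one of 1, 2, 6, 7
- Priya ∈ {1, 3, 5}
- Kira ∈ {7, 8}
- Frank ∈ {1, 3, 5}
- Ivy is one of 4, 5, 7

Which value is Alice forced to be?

9

Dave, Priya, Frank between them cover only {1, 3, 5} — a naked triple. Remove those values from Erin, Mona, Ivy.
Erin must be 8 (only option left). Remove 8 from Kira.
Kira must be 7 (only option left). Remove 7 from Mona, Ivy.
Ivy's domain is down to {4}, so Ivy = 4. Eliminate 4 elsewhere: Alice.
So Alice = 9.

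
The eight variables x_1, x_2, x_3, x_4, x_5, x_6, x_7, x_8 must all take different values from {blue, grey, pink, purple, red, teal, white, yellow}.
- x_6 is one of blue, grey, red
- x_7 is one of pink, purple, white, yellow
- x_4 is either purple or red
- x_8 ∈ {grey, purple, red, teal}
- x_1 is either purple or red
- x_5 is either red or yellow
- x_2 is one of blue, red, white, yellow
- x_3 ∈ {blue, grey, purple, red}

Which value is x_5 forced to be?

yellow

The 8 variables draw from only 8 values {blue, grey, pink, purple, red, teal, white, yellow}, so each is used; only x_7 can be pink, hence x_7 = pink.
Among the 7 still-open variables, teal fits only x_8 (and all 7 values in {blue, grey, purple, red, teal, white, yellow} must be used), so x_8 = teal.
The 6 still-open variables draw from only 6 values {blue, grey, purple, red, white, yellow}, so each is used; only x_2 can be white, hence x_2 = white.
The 5 still-open variables together cover exactly {blue, grey, purple, red, yellow} — 5 values for 5 variables — and yellow appears only in x_5's list, so x_5 = yellow.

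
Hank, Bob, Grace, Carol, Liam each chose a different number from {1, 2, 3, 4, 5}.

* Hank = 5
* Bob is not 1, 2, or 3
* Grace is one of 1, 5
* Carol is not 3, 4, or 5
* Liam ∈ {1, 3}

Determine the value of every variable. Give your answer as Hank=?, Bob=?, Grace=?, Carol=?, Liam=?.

Hank=5, Bob=4, Grace=1, Carol=2, Liam=3

Hank must be 5 (only option left). Remove 5 from Bob, Grace.
That leaves Bob = 4.
That leaves Grace = 1. Remove 1 from Carol, Liam.
Carol's domain is down to {2}, so Carol = 2.
Liam must be 3 (only option left).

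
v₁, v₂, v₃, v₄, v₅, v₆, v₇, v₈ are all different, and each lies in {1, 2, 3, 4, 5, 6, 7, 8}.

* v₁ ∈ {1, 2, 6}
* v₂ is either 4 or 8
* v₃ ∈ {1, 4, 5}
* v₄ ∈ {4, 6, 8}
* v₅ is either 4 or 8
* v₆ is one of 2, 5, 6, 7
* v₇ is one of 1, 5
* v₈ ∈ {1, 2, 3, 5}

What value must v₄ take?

6

The 8 variables draw from only 8 values {1, 2, 3, 4, 5, 6, 7, 8}, so each is used; only v₈ can be 3, hence v₈ = 3.
The 7 still-open variables together cover exactly {1, 2, 4, 5, 6, 7, 8} — 7 values for 7 variables — and 7 appears only in v₆'s list, so v₆ = 7.
The 6 still-open variables together cover exactly {1, 2, 4, 5, 6, 8} — 6 values for 6 variables — and 2 appears only in v₁'s list, so v₁ = 2.
The 5 still-open variables draw from only 5 values {1, 4, 5, 6, 8}, so each is used; only v₄ can be 6, hence v₄ = 6.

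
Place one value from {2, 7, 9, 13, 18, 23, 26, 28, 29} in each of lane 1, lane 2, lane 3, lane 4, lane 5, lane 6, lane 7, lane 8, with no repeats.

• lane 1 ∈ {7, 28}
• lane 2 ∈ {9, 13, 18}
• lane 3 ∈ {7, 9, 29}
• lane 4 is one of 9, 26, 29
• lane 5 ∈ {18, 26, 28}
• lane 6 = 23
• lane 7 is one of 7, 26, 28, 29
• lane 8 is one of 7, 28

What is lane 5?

lane 6's domain is down to {23}, so lane 6 = 23.
The 7 still-open variables together cover exactly {7, 9, 13, 18, 26, 28, 29} — 7 values for 7 variables — and 13 appears only in lane 2's list, so lane 2 = 13.
The 6 still-open variables together cover exactly {7, 9, 18, 26, 28, 29} — 6 values for 6 variables — and 18 appears only in lane 5's list, so lane 5 = 18.

18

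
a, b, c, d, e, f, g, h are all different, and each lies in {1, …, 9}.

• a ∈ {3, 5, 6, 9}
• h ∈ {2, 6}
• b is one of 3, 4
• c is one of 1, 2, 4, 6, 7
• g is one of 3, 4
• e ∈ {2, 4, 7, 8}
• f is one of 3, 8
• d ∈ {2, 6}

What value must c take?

b and g between them cover only {3, 4} — a naked pair. Remove those values from a, c, e, f.
f has just one choice, so f = 8. Strike 8 from e.
d and h share exactly the 2 values {2, 6}; by pigeonhole those values go to them, so strike 2, 6 from a, c, e.
e's domain is down to {7}, so e = 7. So c can't be 7.
So c = 1.

1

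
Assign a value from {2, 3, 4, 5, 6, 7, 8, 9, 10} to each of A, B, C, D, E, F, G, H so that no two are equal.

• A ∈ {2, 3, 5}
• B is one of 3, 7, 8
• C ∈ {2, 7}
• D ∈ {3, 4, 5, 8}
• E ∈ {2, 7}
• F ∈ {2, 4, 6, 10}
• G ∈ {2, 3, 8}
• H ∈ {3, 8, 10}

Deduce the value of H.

10

The 8 variables together cover exactly {2, 3, 4, 5, 6, 7, 8, 10} — 8 values for 8 variables — and 6 appears only in F's list, so F = 6.
Among the 7 still-open variables, 4 fits only D (and all 7 values in {2, 3, 4, 5, 7, 8, 10} must be used), so D = 4.
Among the 6 still-open variables, 5 fits only A (and all 6 values in {2, 3, 5, 7, 8, 10} must be used), so A = 5.
The 5 still-open variables draw from only 5 values {2, 3, 7, 8, 10}, so each is used; only H can be 10, hence H = 10.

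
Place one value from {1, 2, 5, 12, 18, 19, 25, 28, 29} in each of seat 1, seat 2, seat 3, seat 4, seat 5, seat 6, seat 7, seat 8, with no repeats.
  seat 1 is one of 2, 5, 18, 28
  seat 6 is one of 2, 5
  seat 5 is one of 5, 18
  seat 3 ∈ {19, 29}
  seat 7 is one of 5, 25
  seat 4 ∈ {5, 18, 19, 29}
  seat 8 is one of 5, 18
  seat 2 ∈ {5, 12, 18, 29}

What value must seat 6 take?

2

The 8 variables draw from only 8 values {2, 5, 12, 18, 19, 25, 28, 29}, so each is used; only seat 2 can be 12, hence seat 2 = 12.
The 7 still-open variables together cover exactly {2, 5, 18, 19, 25, 28, 29} — 7 values for 7 variables — and 25 appears only in seat 7's list, so seat 7 = 25.
The 6 still-open variables together cover exactly {2, 5, 18, 19, 28, 29} — 6 values for 6 variables — and 28 appears only in seat 1's list, so seat 1 = 28.
Among the 5 still-open variables, 2 fits only seat 6 (and all 5 values in {2, 5, 18, 19, 29} must be used), so seat 6 = 2.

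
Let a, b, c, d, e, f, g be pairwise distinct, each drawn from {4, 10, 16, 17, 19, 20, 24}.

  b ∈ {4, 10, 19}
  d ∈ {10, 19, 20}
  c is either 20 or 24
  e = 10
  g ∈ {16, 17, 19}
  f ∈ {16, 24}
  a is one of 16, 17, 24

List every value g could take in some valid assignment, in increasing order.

e must be 10 (only option left). Remove 10 from b, d.
The 6 still-open variables together cover exactly {4, 16, 17, 19, 20, 24} — 6 values for 6 variables — and 4 appears only in b's list, so b = 4.
No further eliminations apply; g can still be any of 16, 17, 19.

16, 17, 19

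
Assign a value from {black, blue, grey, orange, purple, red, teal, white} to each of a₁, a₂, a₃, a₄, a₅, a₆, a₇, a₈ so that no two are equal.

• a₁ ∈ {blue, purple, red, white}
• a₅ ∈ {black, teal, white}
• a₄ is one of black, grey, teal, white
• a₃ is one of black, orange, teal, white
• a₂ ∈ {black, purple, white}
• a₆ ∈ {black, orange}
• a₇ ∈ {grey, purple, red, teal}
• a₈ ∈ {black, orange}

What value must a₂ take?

The 8 variables draw from only 8 values {black, blue, grey, orange, purple, red, teal, white}, so each is used; only a₁ can be blue, hence a₁ = blue.
Among the 7 still-open variables, red fits only a₇ (and all 7 values in {black, grey, orange, purple, red, teal, white} must be used), so a₇ = red.
The 6 still-open variables draw from only 6 values {black, grey, orange, purple, teal, white}, so each is used; only a₄ can be grey, hence a₄ = grey.
Among the 5 still-open variables, purple fits only a₂ (and all 5 values in {black, orange, purple, teal, white} must be used), so a₂ = purple.

purple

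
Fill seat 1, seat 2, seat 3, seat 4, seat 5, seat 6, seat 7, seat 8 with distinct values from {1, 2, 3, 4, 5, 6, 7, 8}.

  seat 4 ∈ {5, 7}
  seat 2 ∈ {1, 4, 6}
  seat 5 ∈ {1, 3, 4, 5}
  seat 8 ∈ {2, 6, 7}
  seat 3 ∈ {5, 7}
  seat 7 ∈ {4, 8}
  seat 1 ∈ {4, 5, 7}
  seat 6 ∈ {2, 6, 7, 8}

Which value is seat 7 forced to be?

8

Among the 8 variables, 3 fits only seat 5 (and all 8 values in {1, 2, 3, 4, 5, 6, 7, 8} must be used), so seat 5 = 3.
Among the 7 still-open variables, 1 fits only seat 2 (and all 7 values in {1, 2, 4, 5, 6, 7, 8} must be used), so seat 2 = 1.
seat 3 and seat 4 share exactly the 2 values {5, 7}; by pigeonhole those values go to them, so strike 5, 7 from seat 1, seat 6, seat 8.
seat 1 must be 4 (only option left). Remove 4 from seat 7.
So seat 7 = 8.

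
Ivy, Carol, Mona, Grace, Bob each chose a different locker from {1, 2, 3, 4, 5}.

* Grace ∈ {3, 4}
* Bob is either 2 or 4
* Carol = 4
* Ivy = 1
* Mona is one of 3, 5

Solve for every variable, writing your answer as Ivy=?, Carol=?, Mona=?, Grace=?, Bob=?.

Ivy=1, Carol=4, Mona=5, Grace=3, Bob=2

Ivy has just one choice, so Ivy = 1.
That leaves Carol = 4. Remove 4 from Grace, Bob.
That leaves Grace = 3. Eliminate 3 elsewhere: Mona.
That leaves Bob = 2.
Mona must be 5 (only option left).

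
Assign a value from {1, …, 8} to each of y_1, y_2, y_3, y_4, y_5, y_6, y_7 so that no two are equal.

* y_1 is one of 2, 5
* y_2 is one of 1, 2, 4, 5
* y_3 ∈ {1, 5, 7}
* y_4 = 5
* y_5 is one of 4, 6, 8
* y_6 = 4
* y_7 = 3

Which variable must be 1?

y_2

y_4 has just one choice, so y_4 = 5. So y_1, y_2, y_3 can't be 5.
y_6 has just one choice, so y_6 = 4. Strike 4 from y_2, y_5.
y_7 has just one choice, so y_7 = 3.
y_1 must be 2 (only option left). Strike 2 from y_2.
So 1 goes to y_2.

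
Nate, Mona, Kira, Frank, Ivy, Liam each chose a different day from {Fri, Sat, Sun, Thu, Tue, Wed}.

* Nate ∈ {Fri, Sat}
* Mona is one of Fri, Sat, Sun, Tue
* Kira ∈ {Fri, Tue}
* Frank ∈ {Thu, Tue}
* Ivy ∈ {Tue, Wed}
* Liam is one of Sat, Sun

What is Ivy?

Wed

Among the 6 variables, Thu fits only Frank (and all 6 values in {Fri, Sat, Sun, Thu, Tue, Wed} must be used), so Frank = Thu.
The 5 still-open variables draw from only 5 values {Fri, Sat, Sun, Tue, Wed}, so each is used; only Ivy can be Wed, hence Ivy = Wed.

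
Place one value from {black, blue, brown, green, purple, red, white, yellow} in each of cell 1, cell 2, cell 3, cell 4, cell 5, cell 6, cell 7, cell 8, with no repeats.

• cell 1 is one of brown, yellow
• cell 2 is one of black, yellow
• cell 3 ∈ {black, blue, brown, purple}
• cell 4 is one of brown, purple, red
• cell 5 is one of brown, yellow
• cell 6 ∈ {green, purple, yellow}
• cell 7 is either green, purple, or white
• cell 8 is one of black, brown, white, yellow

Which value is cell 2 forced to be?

The 8 variables draw from only 8 values {black, blue, brown, green, purple, red, white, yellow}, so each is used; only cell 3 can be blue, hence cell 3 = blue.
The 7 still-open variables together cover exactly {black, brown, green, purple, red, white, yellow} — 7 values for 7 variables — and red appears only in cell 4's list, so cell 4 = red.
The 2 variables cell 1 and cell 5 are confined to {brown, yellow}, which locks those values in; drop them from cell 2, cell 6, cell 8.
So cell 2 = black.

black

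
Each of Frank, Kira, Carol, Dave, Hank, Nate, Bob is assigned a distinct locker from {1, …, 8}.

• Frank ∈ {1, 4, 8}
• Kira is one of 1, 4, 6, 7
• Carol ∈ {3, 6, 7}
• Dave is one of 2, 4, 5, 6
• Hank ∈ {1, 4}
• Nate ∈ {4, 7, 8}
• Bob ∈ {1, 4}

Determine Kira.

The 2 variables Hank and Bob are confined to {1, 4}, which locks those values in; drop them from Frank, Kira, Dave, Nate.
Frank must be 8 (only option left). Remove 8 from Nate.
Nate has just one choice, so Nate = 7. So Kira, Carol can't be 7.
So Kira = 6.

6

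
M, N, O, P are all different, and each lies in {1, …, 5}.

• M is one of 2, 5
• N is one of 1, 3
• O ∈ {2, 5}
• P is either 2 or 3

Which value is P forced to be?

The 4 variables draw from only 4 values {1, 2, 3, 5}, so each is used; only N can be 1, hence N = 1.
Among the 3 still-open variables, 3 fits only P (and all 3 values in {2, 3, 5} must be used), so P = 3.

3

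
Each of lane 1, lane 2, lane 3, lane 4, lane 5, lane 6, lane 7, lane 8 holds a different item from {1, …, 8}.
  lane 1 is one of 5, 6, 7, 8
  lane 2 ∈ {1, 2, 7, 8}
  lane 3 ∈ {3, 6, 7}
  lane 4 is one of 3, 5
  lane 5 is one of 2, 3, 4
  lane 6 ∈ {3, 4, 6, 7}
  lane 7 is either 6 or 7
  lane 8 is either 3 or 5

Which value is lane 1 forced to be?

8

The 8 variables together cover exactly {1, 2, 3, 4, 5, 6, 7, 8} — 8 values for 8 variables — and 1 appears only in lane 2's list, so lane 2 = 1.
The 7 still-open variables together cover exactly {2, 3, 4, 5, 6, 7, 8} — 7 values for 7 variables — and 2 appears only in lane 5's list, so lane 5 = 2.
The 6 still-open variables together cover exactly {3, 4, 5, 6, 7, 8} — 6 values for 6 variables — and 4 appears only in lane 6's list, so lane 6 = 4.
The 5 still-open variables together cover exactly {3, 5, 6, 7, 8} — 5 values for 5 variables — and 8 appears only in lane 1's list, so lane 1 = 8.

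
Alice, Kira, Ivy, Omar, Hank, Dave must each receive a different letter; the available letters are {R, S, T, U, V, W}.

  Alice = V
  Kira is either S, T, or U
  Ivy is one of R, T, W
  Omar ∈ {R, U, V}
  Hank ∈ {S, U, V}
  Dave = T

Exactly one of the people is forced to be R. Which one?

Alice's domain is down to {V}, so Alice = V. Strike V from Omar, Hank.
Dave must be T (only option left). So Kira, Ivy can't be T.
Among the 4 still-open variables, W fits only Ivy (and all 4 values in {R, S, U, W} must be used), so Ivy = W.
Among the 3 still-open variables, R fits only Omar (and all 3 values in {R, S, U} must be used), so Omar = R.

Omar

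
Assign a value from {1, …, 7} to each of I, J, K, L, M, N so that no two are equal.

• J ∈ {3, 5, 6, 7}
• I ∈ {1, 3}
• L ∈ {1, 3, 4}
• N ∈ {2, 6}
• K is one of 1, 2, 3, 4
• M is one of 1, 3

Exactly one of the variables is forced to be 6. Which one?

N

I and M between them cover only {1, 3} — a naked pair. Remove those values from J, K, L.
L must be 4 (only option left). So K can't be 4.
K's domain is down to {2}, so K = 2. Strike 2 from N.
So 6 goes to N.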